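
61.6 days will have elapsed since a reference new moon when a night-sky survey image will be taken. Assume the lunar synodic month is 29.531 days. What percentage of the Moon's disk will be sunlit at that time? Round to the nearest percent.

7%

61.6/29.531 = 2.086 lunations, so 2 complete cycles and 2.54 d into the next.
Phase angle: θ = 360°·(2.54 d)/(29.531 d) = 30.9°.
cos 30.9° = 0.858, so f = (1 − 0.858)/2 = 0.071, so 7%.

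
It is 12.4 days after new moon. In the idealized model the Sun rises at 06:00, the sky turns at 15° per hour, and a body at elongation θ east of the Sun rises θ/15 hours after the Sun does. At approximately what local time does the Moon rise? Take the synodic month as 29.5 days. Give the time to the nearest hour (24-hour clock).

16:00

The Moon has covered 12.4/29.5 of its cycle, so θ ≈ 360° × 12.4/29.5 = 151.3°.
Delay after the Sun = 151.3° / (15°/h) ≈ 10.09 h.
06:00 + 10.09 h ≈ 16:05 → 16:00 to the nearest hour.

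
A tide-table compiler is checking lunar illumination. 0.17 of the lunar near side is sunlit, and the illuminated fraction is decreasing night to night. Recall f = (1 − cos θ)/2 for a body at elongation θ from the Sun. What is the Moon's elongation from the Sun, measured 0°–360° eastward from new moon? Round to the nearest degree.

cos θ = 1 − 2f = 0.660, giving a principal value of 48.7°.
Waning ⇒ past full, so θ = 360° − 48.7° = 311.3°.

311°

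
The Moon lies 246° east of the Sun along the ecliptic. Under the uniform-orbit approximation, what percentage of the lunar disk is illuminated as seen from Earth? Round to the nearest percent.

Half-versine of 246°: (1 − (-0.407))/2 = 0.703, i.e. 70%.

70%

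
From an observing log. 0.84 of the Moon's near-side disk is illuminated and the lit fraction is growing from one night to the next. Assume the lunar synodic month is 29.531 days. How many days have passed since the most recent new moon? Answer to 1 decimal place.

From f = (1 − cos θ)/2: cos θ = 1 − 2×0.84 = -0.680; arccos → 132.8°.
Before full moon the principal value applies: θ = 132.8°.
That fraction of the synodic month is 132.8/360 × 29.531 d ≈ 10.90 d.

10.9 days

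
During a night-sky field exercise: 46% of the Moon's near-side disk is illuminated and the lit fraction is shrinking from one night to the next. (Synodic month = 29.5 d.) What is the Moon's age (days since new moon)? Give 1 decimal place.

22.5 days

From f = (1 − cos θ)/2: cos θ = 1 − 2×0.46 = 0.080; arccos → 85.4°.
A waning Moon lies in 180°–360°, so θ = 360° − 85.4° = 274.6°.
Age = 29.5 × 274.6°/360° ≈ 22.50 days.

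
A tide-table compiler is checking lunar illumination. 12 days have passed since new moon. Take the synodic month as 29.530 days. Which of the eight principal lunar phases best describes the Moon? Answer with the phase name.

At 12/29.530 of the cycle, θ ≈ 146° — the waxing gibbous range.

waxing gibbous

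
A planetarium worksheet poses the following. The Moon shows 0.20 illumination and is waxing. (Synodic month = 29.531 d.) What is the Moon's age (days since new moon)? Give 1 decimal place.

4.4 days

Invert f = (1 − cos θ)/2 to get cos θ = 1 − 2(0.20) = 0.600, hence θ₀ = arccos 0.600 = 53.1°.
Waxing ⇒ before full, so θ = 53.1°.
Age = 29.531 × 53.1°/360° ≈ 4.36 days.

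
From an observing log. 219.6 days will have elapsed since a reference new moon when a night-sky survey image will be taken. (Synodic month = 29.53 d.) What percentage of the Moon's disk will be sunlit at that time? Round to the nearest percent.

96%

219.6/29.53 = 7.437 lunations, so 7 complete cycles and 12.89 d into the next.
Elongation θ = 360° × 12.89/29.53 ≈ 157.1°.
cos 157.1° = (-0.921), so f = (1 − (-0.921))/2 = 0.961, so 96%.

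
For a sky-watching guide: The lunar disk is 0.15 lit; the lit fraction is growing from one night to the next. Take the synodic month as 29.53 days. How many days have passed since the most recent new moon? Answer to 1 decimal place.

cos θ = 1 − 2f = 0.700, giving a principal value of 45.6°.
Before full moon the principal value applies: θ = 45.6°.
Age = 29.53 × 45.6°/360° ≈ 3.74 days.

3.7 days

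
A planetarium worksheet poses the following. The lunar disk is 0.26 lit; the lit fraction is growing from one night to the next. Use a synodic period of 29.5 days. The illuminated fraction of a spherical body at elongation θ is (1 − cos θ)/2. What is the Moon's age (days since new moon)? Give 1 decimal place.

5.0 days

Invert f = (1 − cos θ)/2 to get cos θ = 1 − 2(0.26) = 0.480, hence θ₀ = arccos 0.480 = 61.3°.
Before full moon the principal value applies: θ = 61.3°.
At 360°/29.5 d per day, 61.3° corresponds to 5.02 days.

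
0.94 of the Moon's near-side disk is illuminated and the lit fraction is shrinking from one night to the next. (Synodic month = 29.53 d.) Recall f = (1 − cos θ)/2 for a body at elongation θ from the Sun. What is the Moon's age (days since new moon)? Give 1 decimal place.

17.1 days

cos θ = 1 − 2f = -0.880, giving a principal value of 151.6°.
Waning ⇒ past full, so θ = 360° − 151.6° = 208.4°.
At 360°/29.53 d per day, 208.4° corresponds to 17.09 days.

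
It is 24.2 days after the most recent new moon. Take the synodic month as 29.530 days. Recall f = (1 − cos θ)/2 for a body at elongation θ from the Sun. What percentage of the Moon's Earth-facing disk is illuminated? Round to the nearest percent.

The Moon has covered 24.2/29.530 of its cycle, so θ ≈ 360° × 24.2/29.530 = 295.0°.
Illuminated fraction = (1 − cos 295.0°)/2 = (1 − 0.423)/2 ≈ 0.289, so 29%.

29%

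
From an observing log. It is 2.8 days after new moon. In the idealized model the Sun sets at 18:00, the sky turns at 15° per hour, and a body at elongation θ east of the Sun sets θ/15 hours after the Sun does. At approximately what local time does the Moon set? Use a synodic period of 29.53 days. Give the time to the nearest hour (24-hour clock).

Elongation θ = 360° × 2.8/29.53 ≈ 34.1°.
The Moon trails the Sun by θ/15 = 34.1/15 ≈ 2.28 hours.
18:00 + 2.28 h ≈ 20:17 → 20:00 to the nearest hour.

20:00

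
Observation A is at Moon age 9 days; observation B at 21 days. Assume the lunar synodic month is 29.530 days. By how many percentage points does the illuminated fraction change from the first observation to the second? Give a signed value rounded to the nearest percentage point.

θ₁ = 360° × 9/29.530 = 109.7°, f₁ = (1 − cos θ₁)/2 = 0.669.
θ₂ = 360° × 21/29.530 = 256.0°, f₂ = (1 − cos θ₂)/2 = 0.621.
Change = f₂ − f₁ = -0.048 → -5 percentage points.

-5 percentage points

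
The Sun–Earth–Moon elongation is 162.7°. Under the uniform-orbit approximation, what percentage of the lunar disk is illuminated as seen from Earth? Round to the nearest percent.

98%

f = (1 − cos 162.7°)/2 = (1 − (-0.955))/2 ≈ 0.977, i.e. 98%.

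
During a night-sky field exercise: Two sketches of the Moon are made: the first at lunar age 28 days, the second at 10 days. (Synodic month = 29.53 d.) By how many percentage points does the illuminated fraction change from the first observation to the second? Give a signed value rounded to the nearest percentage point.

+74 percentage points

First observation: θ = 360°·28/29.53 = 341.3°, so f = 0.026.
Second observation: θ = 121.9°, f = 0.764.
Δf = 0.764 − 0.026 = +0.738, i.e. +74 pp.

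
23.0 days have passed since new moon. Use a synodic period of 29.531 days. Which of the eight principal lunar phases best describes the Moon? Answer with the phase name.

last quarter

At 23.0/29.531 of the cycle, θ ≈ 280° — the last quarter range.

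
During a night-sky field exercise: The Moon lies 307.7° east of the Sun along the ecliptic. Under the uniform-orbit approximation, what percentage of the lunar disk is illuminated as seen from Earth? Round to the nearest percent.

Half-versine of 307.7°: (1 − 0.612)/2 = 0.194, i.e. 19%.

19%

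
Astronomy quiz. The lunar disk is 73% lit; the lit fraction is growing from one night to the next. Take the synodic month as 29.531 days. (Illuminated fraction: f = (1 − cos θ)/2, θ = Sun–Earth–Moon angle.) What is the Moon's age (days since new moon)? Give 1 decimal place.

cos θ = 1 − 2f = -0.460, giving a principal value of 117.4°.
The Moon is waxing (0°–180°), so θ = 117.4° directly.
At 360°/29.531 d per day, 117.4° corresponds to 9.63 days.

9.6 days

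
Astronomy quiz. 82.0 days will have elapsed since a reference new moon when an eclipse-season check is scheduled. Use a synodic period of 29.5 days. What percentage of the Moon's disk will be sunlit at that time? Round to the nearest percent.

82.0/29.5 = 2.780 lunations, so 2 complete cycles and 23.00 d into the next.
The Moon has covered 23.00/29.5 of its cycle, so θ ≈ 360° × 23.00/29.5 = 280.7°.
Illuminated fraction = (1 − cos 280.7°)/2 = (1 − 0.185)/2 ≈ 0.407, so 41%.

41%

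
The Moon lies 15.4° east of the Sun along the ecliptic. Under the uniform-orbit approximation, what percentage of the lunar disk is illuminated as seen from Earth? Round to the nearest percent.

2%

Half-versine of 15.4°: (1 − 0.964)/2 = 0.018, i.e. 2%.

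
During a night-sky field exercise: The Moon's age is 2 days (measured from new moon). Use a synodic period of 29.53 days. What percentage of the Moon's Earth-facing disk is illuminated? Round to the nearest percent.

Elongation θ = 360° × 2/29.53 ≈ 24.4°.
With cos θ = 0.911, the lit fraction is (1 − 0.911)/2 ≈ 0.045, so 4%.

4%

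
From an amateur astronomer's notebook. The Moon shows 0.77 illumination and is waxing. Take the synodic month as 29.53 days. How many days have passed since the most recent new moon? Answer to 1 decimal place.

10.1 days

Invert f = (1 − cos θ)/2 to get cos θ = 1 − 2(0.77) = -0.540, hence θ₀ = arccos -0.540 = 122.7°.
Waxing ⇒ before full, so θ = 122.7°.
At 360°/29.53 d per day, 122.7° corresponds to 10.06 days.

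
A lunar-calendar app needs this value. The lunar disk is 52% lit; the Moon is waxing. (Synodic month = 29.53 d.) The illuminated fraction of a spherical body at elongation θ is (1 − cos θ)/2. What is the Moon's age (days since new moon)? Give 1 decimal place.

7.6 days

cos θ = 1 − 2f = -0.040, giving a principal value of 92.3°.
Waxing ⇒ before full, so θ = 92.3°.
Age = 29.53 × 92.3°/360° ≈ 7.57 days.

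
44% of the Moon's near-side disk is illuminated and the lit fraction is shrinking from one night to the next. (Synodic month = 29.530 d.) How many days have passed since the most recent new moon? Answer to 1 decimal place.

Invert f = (1 − cos θ)/2 to get cos θ = 1 − 2(0.44) = 0.120, hence θ₀ = arccos 0.120 = 83.1°.
A waning Moon lies in 180°–360°, so θ = 360° − 83.1° = 276.9°.
That fraction of the synodic month is 276.9/360 × 29.530 d ≈ 22.71 d.

22.7 days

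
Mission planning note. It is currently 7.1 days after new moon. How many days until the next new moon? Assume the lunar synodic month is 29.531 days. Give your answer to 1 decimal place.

22.4 days

One full lunation from the last new moon is 29.531 d; remaining = 29.531 − 7.1 = 22.431 d.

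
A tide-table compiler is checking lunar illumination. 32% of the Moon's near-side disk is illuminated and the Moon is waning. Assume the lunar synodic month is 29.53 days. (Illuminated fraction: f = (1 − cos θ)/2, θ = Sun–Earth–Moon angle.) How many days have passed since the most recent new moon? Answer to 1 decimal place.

23.9 days

From f = (1 − cos θ)/2: cos θ = 1 − 2×0.32 = 0.360; arccos → 68.9°.
A waning Moon lies in 180°–360°, so θ = 360° − 68.9° = 291.1°.
That fraction of the synodic month is 291.1/360 × 29.53 d ≈ 23.88 d.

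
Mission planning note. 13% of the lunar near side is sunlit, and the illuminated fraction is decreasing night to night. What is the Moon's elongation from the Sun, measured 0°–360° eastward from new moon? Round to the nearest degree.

318°

From f = (1 − cos θ)/2: cos θ = 1 − 2×0.13 = 0.740; arccos → 42.3°.
Waning ⇒ past full, so θ = 360° − 42.3° = 317.7°.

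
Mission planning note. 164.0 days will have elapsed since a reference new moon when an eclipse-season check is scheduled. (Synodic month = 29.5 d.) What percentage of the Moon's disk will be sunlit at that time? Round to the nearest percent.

Reduce mod P: 164.0 − 5×29.5 = 16.50 d into the current lunation.
Phase angle: θ = 360°·(16.50 d)/(29.5 d) = 201.4°.
Illuminated fraction = (1 − cos 201.4°)/2 = (1 − (-0.931))/2 ≈ 0.966, so 97%.

97%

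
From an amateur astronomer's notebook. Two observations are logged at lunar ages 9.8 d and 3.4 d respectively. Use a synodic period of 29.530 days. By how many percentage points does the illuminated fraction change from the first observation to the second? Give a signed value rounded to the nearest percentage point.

-62 percentage points

First observation: θ = 360°·9.8/29.530 = 119.5°, so f = 0.746.
Second observation: θ = 41.4°, f = 0.125.
Δf = 0.125 − 0.746 = -0.621, i.e. -62 pp.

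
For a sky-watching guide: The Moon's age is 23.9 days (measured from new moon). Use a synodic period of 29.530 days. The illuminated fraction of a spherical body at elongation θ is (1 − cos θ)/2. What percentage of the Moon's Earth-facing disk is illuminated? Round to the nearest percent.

32%

Elongation θ = 360° × 23.9/29.530 ≈ 291.4°.
cos 291.4° = 0.364, so f = (1 − 0.364)/2 = 0.318, so 32%.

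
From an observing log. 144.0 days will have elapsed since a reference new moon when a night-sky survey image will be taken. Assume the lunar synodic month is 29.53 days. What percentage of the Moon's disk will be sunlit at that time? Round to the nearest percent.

14%

144.0/29.53 = 4.876 lunations, so 4 complete cycles and 25.88 d into the next.
The Moon has covered 25.88/29.53 of its cycle, so θ ≈ 360° × 25.88/29.53 = 315.5°.
With cos θ = 0.713, the lit fraction is (1 − 0.713)/2 ≈ 0.143, so 14%.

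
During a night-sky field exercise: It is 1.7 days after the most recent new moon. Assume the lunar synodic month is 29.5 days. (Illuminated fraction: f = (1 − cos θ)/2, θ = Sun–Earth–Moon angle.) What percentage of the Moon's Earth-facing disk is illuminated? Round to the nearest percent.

3%

Phase angle: θ = 360°·(1.7 d)/(29.5 d) = 20.7°.
Illuminated fraction = (1 − cos 20.7°)/2 = (1 − 0.935)/2 ≈ 0.032, so 3%.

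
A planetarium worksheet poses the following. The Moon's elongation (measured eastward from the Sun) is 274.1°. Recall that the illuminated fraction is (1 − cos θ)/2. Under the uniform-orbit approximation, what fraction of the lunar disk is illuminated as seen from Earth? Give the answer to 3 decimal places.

0.464

f = (1 − cos 274.1°)/2 = (1 − 0.071)/2 ≈ 0.464.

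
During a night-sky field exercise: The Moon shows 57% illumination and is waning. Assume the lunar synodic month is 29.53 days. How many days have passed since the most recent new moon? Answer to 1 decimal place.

Invert f = (1 − cos θ)/2 to get cos θ = 1 − 2(0.57) = -0.140, hence θ₀ = arccos -0.140 = 98.0°.
Waning ⇒ past full, so θ = 360° − 98.0° = 262.0°.
That fraction of the synodic month is 262.0/360 × 29.53 d ≈ 21.49 d.

21.5 days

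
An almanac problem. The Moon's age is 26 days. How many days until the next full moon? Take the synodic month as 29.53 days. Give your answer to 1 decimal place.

Full moon occurs at elongation 180°, i.e. at age 29.53 × 180/360 = 14.765 d.
This lunation's full moon (14.765 d) has passed, so add one period: 44.295 − 26 = 18.295 days.

18.3 days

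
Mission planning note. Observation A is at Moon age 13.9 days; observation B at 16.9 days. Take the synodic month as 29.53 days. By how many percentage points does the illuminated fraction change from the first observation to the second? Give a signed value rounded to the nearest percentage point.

-4 pp

First observation: θ = 360°·13.9/29.53 = 169.5°, so f = 0.992.
Second observation: θ = 206.0°, f = 0.949.
Δf = 0.949 − 0.992 = -0.042, i.e. -4 pp.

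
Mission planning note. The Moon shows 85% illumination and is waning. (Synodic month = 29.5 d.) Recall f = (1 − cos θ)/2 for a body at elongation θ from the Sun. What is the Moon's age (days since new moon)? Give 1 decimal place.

18.5 days

From f = (1 − cos θ)/2: cos θ = 1 − 2×0.85 = -0.700; arccos → 134.4°.
Waning ⇒ past full, so θ = 360° − 134.4° = 225.6°.
At 360°/29.5 d per day, 225.6° corresponds to 18.48 days.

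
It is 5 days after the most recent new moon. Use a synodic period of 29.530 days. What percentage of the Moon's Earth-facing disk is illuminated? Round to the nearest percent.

26%

Phase angle: θ = 360°·(5 d)/(29.530 d) = 61.0°.
cos 61.0° = 0.485, so f = (1 − 0.485)/2 = 0.257, so 26%.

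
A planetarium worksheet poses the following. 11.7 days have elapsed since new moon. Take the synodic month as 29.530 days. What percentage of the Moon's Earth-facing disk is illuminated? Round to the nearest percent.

90%

Phase angle: θ = 360°·(11.7 d)/(29.530 d) = 142.6°.
With cos θ = (-0.795), the lit fraction is (1 − (-0.795))/2 ≈ 0.897, so 90%.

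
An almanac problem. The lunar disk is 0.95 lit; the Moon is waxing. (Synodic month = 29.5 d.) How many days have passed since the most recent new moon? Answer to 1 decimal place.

12.6 days

Invert f = (1 − cos θ)/2 to get cos θ = 1 − 2(0.95) = -0.900, hence θ₀ = arccos -0.900 = 154.2°.
The Moon is waxing (0°–180°), so θ = 154.2° directly.
That fraction of the synodic month is 154.2/360 × 29.5 d ≈ 12.63 d.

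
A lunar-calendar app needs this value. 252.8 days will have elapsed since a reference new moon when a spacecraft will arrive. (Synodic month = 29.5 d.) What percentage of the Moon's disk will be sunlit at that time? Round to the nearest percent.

Reduce mod P: 252.8 − 8×29.5 = 16.80 d into the current lunation.
Phase angle: θ = 360°·(16.80 d)/(29.5 d) = 205.0°.
Illuminated fraction = (1 − cos 205.0°)/2 = (1 − (-0.906))/2 ≈ 0.953, so 95%.

95%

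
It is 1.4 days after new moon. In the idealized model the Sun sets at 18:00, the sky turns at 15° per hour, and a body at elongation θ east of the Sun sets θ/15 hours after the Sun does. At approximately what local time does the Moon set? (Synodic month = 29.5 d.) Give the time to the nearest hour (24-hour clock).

19:00

Elongation θ = 360° × 1.4/29.5 ≈ 17.1°.
The Moon trails the Sun by θ/15 = 17.1/15 ≈ 1.14 hours.
18:00 + 1.14 h ≈ 19:08 → 19:00 to the nearest hour.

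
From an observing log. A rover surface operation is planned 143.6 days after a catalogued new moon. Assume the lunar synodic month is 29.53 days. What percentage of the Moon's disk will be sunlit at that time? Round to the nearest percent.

17%

Reduce mod P: 143.6 − 4×29.53 = 25.48 d into the current lunation.
The Moon has covered 25.48/29.53 of its cycle, so θ ≈ 360° × 25.48/29.53 = 310.6°.
cos 310.6° = 0.651, so f = (1 − 0.651)/2 = 0.174, so 17%.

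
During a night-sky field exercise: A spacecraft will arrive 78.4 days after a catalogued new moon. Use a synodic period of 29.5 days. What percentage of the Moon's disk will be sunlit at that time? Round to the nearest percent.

Reduce mod P: 78.4 − 2×29.5 = 19.40 d into the current lunation.
Elongation θ = 360° × 19.40/29.5 ≈ 236.7°.
Illuminated fraction = (1 − cos 236.7°)/2 = (1 − (-0.548))/2 ≈ 0.774, so 77%.

77%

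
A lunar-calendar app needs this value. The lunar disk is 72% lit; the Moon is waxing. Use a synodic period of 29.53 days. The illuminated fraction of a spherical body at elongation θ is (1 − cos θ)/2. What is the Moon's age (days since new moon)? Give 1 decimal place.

Invert f = (1 − cos θ)/2 to get cos θ = 1 − 2(0.72) = -0.440, hence θ₀ = arccos -0.440 = 116.1°.
Waxing ⇒ before full, so θ = 116.1°.
That fraction of the synodic month is 116.1/360 × 29.53 d ≈ 9.52 d.

9.5 days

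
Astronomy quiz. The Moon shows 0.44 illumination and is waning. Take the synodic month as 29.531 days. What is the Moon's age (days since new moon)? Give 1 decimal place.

22.7 days

From f = (1 − cos θ)/2: cos θ = 1 − 2×0.44 = 0.120; arccos → 83.1°.
Waning ⇒ past full, so θ = 360° − 83.1° = 276.9°.
That fraction of the synodic month is 276.9/360 × 29.531 d ≈ 22.71 d.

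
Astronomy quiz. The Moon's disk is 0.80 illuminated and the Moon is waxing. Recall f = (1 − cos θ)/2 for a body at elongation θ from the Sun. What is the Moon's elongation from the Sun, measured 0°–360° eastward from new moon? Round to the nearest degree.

cos θ = 1 − 2f = -0.600, giving a principal value of 126.9°.
The Moon is waxing (0°–180°), so θ = 126.9° directly.

127°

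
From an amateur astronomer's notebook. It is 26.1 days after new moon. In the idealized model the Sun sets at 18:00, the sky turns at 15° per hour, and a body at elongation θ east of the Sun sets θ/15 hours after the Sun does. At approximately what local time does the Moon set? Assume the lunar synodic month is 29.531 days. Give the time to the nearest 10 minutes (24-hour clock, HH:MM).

Phase angle: θ = 360°·(26.1 d)/(29.531 d) = 318.2°.
At 15° of sky rotation per hour, 318.2° corresponds to a 21.21 h lag.
18:00 + 21.212 h ≈ 15:13 → 15:10 to the nearest ten minutes.

15:10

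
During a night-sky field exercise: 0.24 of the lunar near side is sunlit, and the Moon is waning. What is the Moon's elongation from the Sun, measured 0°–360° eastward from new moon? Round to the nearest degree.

From f = (1 − cos θ)/2: cos θ = 1 − 2×0.24 = 0.520; arccos → 58.7°.
A waning Moon lies in 180°–360°, so θ = 360° − 58.7° = 301.3°.

301°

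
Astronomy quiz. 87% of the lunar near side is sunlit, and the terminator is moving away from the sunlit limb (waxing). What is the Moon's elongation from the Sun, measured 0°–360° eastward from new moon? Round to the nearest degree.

cos θ = 1 − 2f = -0.740, giving a principal value of 137.7°.
Waxing ⇒ before full, so θ = 137.7°.

138°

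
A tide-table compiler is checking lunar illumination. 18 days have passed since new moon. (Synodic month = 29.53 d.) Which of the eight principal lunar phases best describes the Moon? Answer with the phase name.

waning gibbous

At 18/29.53 of the cycle, θ ≈ 219° — the waning gibbous range.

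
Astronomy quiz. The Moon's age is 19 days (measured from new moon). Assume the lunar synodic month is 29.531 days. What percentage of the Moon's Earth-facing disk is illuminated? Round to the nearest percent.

Phase angle: θ = 360°·(19 d)/(29.531 d) = 231.6°.
cos 231.6° = (-0.621), so f = (1 − (-0.621))/2 = 0.810, so 81%.

81%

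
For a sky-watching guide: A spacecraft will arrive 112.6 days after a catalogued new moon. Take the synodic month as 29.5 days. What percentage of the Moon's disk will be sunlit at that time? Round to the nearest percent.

Reduce mod P: 112.6 − 3×29.5 = 24.10 d into the current lunation.
The Moon has covered 24.10/29.5 of its cycle, so θ ≈ 360° × 24.10/29.5 = 294.1°.
Illuminated fraction = (1 − cos 294.1°)/2 = (1 − 0.408)/2 ≈ 0.296, so 30%.

30%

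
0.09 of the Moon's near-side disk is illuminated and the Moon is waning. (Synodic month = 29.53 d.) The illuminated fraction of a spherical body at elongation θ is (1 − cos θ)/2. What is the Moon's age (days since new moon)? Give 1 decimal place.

26.7 days

From f = (1 − cos θ)/2: cos θ = 1 − 2×0.09 = 0.820; arccos → 34.9°.
A waning Moon lies in 180°–360°, so θ = 360° − 34.9° = 325.1°.
At 360°/29.53 d per day, 325.1° corresponds to 26.67 days.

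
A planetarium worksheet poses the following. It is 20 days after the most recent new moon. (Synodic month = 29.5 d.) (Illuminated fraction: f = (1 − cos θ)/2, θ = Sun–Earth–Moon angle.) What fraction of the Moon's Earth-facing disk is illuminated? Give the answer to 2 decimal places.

Phase angle: θ = 360°·(20 d)/(29.5 d) = 244.1°.
cos 244.1° = (-0.437), so f = (1 − (-0.437))/2 = 0.719.

0.72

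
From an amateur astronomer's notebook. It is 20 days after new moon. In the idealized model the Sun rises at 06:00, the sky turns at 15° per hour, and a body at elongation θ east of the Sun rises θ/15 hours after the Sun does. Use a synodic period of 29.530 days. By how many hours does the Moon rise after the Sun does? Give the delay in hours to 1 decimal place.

16.3 h

The Moon has covered 20/29.530 of its cycle, so θ ≈ 360° × 20/29.530 = 243.8°.
The Moon trails the Sun by θ/15 = 243.8/15 ≈ 16.25 hours.
So the Moon rises 16.25 h after the Sun.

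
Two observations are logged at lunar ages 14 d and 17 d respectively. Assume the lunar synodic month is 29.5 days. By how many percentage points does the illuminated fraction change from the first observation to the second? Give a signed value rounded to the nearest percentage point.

-5 pp

θ₁ = 360° × 14/29.5 = 170.8°, f₁ = (1 − cos θ₁)/2 = 0.994.
θ₂ = 360° × 17/29.5 = 207.5°, f₂ = (1 − cos θ₂)/2 = 0.944.
Change = f₂ − f₁ = -0.050 → -5 percentage points.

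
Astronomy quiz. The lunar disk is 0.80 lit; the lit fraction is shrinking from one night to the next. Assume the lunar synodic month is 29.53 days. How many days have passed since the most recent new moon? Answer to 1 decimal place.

19.1 days

Invert f = (1 − cos θ)/2 to get cos θ = 1 − 2(0.80) = -0.600, hence θ₀ = arccos -0.600 = 126.9°.
Waning ⇒ past full, so θ = 360° − 126.9° = 233.1°.
That fraction of the synodic month is 233.1/360 × 29.53 d ≈ 19.12 d.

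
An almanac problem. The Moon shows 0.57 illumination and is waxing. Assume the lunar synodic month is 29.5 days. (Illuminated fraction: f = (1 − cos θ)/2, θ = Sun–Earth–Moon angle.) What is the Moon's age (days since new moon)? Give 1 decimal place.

cos θ = 1 − 2f = -0.140, giving a principal value of 98.0°.
Waxing ⇒ before full, so θ = 98.0°.
At 360°/29.5 d per day, 98.0° corresponds to 8.03 days.

8.0 days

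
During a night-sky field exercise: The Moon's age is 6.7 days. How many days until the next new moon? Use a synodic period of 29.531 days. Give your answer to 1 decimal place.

One full lunation from the last new moon is 29.531 d; remaining = 29.531 − 6.7 = 22.831 d.

22.8 days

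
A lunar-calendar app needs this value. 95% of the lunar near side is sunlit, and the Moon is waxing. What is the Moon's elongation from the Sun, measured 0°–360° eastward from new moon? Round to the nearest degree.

Invert f = (1 − cos θ)/2 to get cos θ = 1 − 2(0.95) = -0.900, hence θ₀ = arccos -0.900 = 154.2°.
Before full moon the principal value applies: θ = 154.2°.

154°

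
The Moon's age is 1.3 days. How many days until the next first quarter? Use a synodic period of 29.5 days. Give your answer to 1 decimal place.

6.1 days

First quarter is 0.25 of the way through the cycle: age 0.25 × 29.5 = 7.375 d.
That is 7.375 − 1.3 = 6.075 days ahead.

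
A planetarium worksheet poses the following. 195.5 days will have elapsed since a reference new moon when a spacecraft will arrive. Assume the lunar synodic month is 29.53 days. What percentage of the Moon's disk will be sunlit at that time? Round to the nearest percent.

195.5 d spans 6 complete synodic months (6 × 29.53 = 177.18 d) plus 18.32 d.
Phase angle: θ = 360°·(18.32 d)/(29.53 d) = 223.3°.
With cos θ = (-0.727), the lit fraction is (1 − (-0.727))/2 ≈ 0.864, so 86%.

86%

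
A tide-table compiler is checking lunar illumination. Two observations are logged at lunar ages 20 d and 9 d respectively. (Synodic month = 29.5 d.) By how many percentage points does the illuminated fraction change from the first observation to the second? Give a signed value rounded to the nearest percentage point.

First observation: θ = 360°·20/29.5 = 244.1°, so f = 0.719.
Second observation: θ = 109.8°, f = 0.670.
Δf = 0.670 − 0.719 = -0.049, i.e. -5 pp.

-5 percentage points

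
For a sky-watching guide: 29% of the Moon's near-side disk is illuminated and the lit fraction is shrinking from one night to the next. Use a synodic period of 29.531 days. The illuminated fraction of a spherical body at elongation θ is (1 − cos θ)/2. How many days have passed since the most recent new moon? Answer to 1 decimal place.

From f = (1 − cos θ)/2: cos θ = 1 − 2×0.29 = 0.420; arccos → 65.2°.
A waning Moon lies in 180°–360°, so θ = 360° − 65.2° = 294.8°.
That fraction of the synodic month is 294.8/360 × 29.531 d ≈ 24.19 d.

24.2 days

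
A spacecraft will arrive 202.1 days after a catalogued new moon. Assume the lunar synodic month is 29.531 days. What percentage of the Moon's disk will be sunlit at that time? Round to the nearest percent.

202.1/29.531 = 6.844 lunations, so 6 complete cycles and 24.91 d into the next.
The Moon has covered 24.91/29.531 of its cycle, so θ ≈ 360° × 24.91/29.531 = 303.7°.
cos 303.7° = 0.555, so f = (1 − 0.555)/2 = 0.222, so 22%.

22%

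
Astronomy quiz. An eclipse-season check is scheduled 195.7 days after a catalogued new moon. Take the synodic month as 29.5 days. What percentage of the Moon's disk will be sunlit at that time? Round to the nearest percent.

Reduce mod P: 195.7 − 6×29.5 = 18.70 d into the current lunation.
Phase angle: θ = 360°·(18.70 d)/(29.5 d) = 228.2°.
cos 228.2° = (-0.666), so f = (1 − (-0.666))/2 = 0.833, so 83%.

83%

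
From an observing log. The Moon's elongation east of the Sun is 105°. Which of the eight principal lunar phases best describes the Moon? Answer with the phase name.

The first quarter sector spans roughly 68°–112°; 105° falls inside it.

first quarter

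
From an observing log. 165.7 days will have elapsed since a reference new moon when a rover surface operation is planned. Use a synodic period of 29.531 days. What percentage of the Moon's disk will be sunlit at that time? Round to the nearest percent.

Reduce mod P: 165.7 − 5×29.531 = 18.04 d into the current lunation.
The Moon has covered 18.04/29.531 of its cycle, so θ ≈ 360° × 18.04/29.531 = 220.0°.
With cos θ = (-0.766), the lit fraction is (1 − (-0.766))/2 ≈ 0.883, so 88%.

88%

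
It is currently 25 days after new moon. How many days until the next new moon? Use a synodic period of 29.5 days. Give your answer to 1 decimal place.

4.5 days

One full lunation from the last new moon is 29.5 d; remaining = 29.5 − 25 = 4.500 d.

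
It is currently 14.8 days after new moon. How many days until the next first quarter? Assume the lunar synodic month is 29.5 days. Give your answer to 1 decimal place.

First quarter is 0.25 of the way through the cycle: age 0.25 × 29.5 = 7.375 d.
This lunation's first quarter (7.375 d) has passed, so add one period: 36.875 − 14.8 = 22.075 days.

22.1 days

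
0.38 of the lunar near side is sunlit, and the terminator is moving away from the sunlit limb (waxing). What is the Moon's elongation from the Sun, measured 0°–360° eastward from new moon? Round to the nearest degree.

76°

cos θ = 1 − 2f = 0.240, giving a principal value of 76.1°.
Before full moon the principal value applies: θ = 76.1°.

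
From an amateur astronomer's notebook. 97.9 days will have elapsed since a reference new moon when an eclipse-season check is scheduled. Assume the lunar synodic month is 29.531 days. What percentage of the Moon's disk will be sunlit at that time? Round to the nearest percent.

97.9/29.531 = 3.315 lunations, so 3 complete cycles and 9.31 d into the next.
The Moon has covered 9.31/29.531 of its cycle, so θ ≈ 360° × 9.31/29.531 = 113.5°.
With cos θ = (-0.398), the lit fraction is (1 − (-0.398))/2 ≈ 0.699, so 70%.

70%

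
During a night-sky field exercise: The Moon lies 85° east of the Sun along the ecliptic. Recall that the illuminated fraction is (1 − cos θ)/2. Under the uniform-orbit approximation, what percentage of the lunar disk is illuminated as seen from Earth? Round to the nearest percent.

cos 85° = 0.087, so f = (1 − 0.087)/2 = 0.456, i.e. 46%.

46%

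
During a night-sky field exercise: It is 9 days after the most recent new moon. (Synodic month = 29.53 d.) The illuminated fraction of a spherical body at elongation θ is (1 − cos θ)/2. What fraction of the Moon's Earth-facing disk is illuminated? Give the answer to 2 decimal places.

The Moon has covered 9/29.53 of its cycle, so θ ≈ 360° × 9/29.53 = 109.7°.
cos 109.7° = (-0.337), so f = (1 − (-0.337))/2 = 0.669.

0.67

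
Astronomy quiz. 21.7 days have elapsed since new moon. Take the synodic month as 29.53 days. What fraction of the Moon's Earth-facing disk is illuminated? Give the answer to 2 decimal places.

0.55

Elongation θ = 360° × 21.7/29.53 ≈ 264.5°.
cos 264.5° = (-0.095), so f = (1 − (-0.095))/2 = 0.548.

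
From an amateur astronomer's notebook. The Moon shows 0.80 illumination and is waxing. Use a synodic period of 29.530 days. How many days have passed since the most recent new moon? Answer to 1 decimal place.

From f = (1 − cos θ)/2: cos θ = 1 − 2×0.80 = -0.600; arccos → 126.9°.
Before full moon the principal value applies: θ = 126.9°.
That fraction of the synodic month is 126.9/360 × 29.530 d ≈ 10.41 d.

10.4 days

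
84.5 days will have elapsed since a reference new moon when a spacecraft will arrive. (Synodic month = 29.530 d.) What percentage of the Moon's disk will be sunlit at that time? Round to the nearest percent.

18%

Reduce mod P: 84.5 − 2×29.530 = 25.44 d into the current lunation.
Phase angle: θ = 360°·(25.44 d)/(29.530 d) = 310.1°.
cos 310.1° = 0.645, so f = (1 − 0.645)/2 = 0.178, so 18%.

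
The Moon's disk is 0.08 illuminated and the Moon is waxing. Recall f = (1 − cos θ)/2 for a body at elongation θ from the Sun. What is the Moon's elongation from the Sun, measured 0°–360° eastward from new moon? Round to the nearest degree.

33°

From f = (1 − cos θ)/2: cos θ = 1 − 2×0.08 = 0.840; arccos → 32.9°.
The Moon is waxing (0°–180°), so θ = 32.9° directly.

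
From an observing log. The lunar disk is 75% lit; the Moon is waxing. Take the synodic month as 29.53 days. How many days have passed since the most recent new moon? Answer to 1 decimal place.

cos θ = 1 − 2f = -0.500, giving a principal value of 120.0°.
Waxing ⇒ before full, so θ = 120.0°.
That fraction of the synodic month is 120.0/360 × 29.53 d ≈ 9.84 d.

9.8 days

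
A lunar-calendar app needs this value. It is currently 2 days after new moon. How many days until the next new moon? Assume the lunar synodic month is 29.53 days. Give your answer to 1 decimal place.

One full lunation from the last new moon is 29.53 d; remaining = 29.53 − 2 = 27.530 d.

27.5 days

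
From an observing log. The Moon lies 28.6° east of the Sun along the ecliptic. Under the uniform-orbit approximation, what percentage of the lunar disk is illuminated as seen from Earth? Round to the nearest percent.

6%

cos 28.6° = 0.878, so f = (1 − 0.878)/2 = 0.061, i.e. 6%.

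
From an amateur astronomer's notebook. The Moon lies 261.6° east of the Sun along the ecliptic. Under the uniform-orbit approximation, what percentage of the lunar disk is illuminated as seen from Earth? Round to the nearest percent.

57%

Half-versine of 261.6°: (1 − (-0.146))/2 = 0.573, i.e. 57%.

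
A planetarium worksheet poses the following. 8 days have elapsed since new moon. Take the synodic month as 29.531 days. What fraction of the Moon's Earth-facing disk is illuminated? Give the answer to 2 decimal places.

0.57

The Moon has covered 8/29.531 of its cycle, so θ ≈ 360° × 8/29.531 = 97.5°.
With cos θ = (-0.131), the lit fraction is (1 − (-0.131))/2 ≈ 0.565.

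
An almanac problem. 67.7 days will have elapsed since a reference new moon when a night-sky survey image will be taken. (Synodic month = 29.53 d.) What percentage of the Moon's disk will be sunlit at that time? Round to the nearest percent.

63%

Reduce mod P: 67.7 − 2×29.53 = 8.64 d into the current lunation.
The Moon has covered 8.64/29.53 of its cycle, so θ ≈ 360° × 8.64/29.53 = 105.3°.
Illuminated fraction = (1 − cos 105.3°)/2 = (1 − (-0.264))/2 ≈ 0.632, so 63%.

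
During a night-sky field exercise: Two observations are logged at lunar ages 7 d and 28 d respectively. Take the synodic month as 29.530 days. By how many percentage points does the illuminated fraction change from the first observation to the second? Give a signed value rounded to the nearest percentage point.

-43 pp

First observation: θ = 360°·7/29.530 = 85.3°, so f = 0.459.
Second observation: θ = 341.3°, f = 0.026.
Δf = 0.026 − 0.459 = -0.433, i.e. -43 pp.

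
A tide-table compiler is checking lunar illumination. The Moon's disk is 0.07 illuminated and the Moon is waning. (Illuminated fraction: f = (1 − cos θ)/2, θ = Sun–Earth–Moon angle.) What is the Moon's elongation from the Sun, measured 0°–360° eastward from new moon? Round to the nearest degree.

329°

Invert f = (1 − cos θ)/2 to get cos θ = 1 − 2(0.07) = 0.860, hence θ₀ = arccos 0.860 = 30.7°.
Waning ⇒ past full, so θ = 360° − 30.7° = 329.3°.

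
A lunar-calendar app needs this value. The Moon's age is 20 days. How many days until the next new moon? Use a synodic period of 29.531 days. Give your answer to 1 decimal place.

9.5 days

One full lunation from the last new moon is 29.531 d; remaining = 29.531 − 20 = 9.531 d.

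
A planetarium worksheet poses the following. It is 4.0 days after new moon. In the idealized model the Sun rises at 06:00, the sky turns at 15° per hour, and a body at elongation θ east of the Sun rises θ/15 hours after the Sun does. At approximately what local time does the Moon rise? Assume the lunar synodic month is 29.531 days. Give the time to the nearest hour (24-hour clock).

The Moon has covered 4.0/29.531 of its cycle, so θ ≈ 360° × 4.0/29.531 = 48.8°.
At 15° of sky rotation per hour, 48.8° corresponds to a 3.25 h lag.
06:00 + 3.25 h ≈ 09:15 → 09:00 to the nearest hour.

09:00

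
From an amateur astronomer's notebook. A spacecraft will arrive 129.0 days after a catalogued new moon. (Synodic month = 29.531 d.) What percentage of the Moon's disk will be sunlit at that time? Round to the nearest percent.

84%

129.0/29.531 = 4.368 lunations, so 4 complete cycles and 10.88 d into the next.
Phase angle: θ = 360°·(10.88 d)/(29.531 d) = 132.6°.
With cos θ = (-0.677), the lit fraction is (1 − (-0.677))/2 ≈ 0.838, so 84%.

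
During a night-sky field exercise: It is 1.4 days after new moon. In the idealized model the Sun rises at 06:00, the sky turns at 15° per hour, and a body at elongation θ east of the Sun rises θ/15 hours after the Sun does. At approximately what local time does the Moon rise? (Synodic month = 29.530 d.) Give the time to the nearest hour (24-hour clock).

07:00

Elongation θ = 360° × 1.4/29.530 ≈ 17.1°.
Delay after the Sun = 17.1° / (15°/h) ≈ 1.14 h.
06:00 + 1.14 h ≈ 07:08 → 07:00 to the nearest hour.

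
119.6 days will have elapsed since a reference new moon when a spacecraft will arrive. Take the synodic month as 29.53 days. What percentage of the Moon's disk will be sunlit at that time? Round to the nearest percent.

2%

Reduce mod P: 119.6 − 4×29.53 = 1.48 d into the current lunation.
Phase angle: θ = 360°·(1.48 d)/(29.53 d) = 18.0°.
cos 18.0° = 0.951, so f = (1 − 0.951)/2 = 0.025, so 2%.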